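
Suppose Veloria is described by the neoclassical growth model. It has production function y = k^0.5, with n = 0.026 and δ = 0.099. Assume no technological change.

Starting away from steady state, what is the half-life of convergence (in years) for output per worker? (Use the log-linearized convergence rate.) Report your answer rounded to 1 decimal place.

Near the steady state the convergence rate is λ = (1 − α)(n + δ).
λ = (1 − 0.5) × 0.125 = 0.5 × 0.125 = 0.0625
Half-life = ln 2 / λ = 0.6931 / 0.0625 ≈ 11.09 years

half-life ≈ 11.1 years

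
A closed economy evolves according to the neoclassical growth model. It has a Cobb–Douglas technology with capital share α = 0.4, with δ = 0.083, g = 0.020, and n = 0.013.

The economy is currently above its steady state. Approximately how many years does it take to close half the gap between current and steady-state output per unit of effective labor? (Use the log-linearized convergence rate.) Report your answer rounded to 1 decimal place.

about 10.0 years

Near the steady state the convergence rate is λ = (1 − α)(n + g + δ).
λ = (1 − 0.4) × 0.116 = 0.6 × 0.116 = 0.0696
Half-life = ln 2 / λ = 0.6931 / 0.0696 ≈ 9.96 years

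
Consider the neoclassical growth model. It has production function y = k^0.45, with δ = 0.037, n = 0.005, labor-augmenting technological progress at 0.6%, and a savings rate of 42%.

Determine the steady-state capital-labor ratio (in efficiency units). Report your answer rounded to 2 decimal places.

k* ≈ 51.61

In steady state, investment equals break-even investment: s·k^α = (n + g + δ)·k.
Rearranging, k^(1−α) = s / (n + g + δ).
k^0.55 = 0.42 / (0.005 + 0.006 + 0.037) = 0.42 / 0.048 = 8.7500
k* = 8.7500^(1/0.55) ≈ 51.6110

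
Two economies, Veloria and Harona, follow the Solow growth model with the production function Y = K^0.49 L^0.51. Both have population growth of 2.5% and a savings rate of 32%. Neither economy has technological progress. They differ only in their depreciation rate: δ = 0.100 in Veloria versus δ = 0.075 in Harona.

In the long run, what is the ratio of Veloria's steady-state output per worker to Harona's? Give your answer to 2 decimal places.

Steady-state y* = [s/(n + δ)]^(α/(1−α)), so the ratio is [ (s_V/(n + δ)_V) / (s_H/(n + δ)_H) ]^0.9608.
s_V/(n + δ)_V = 0.32/0.125 = 2.5600; s_H/(n + δ)_H = 0.32/0.100 = 3.2000.
Ratio = (2.5600/3.2000)^0.9608 = 0.8000^0.9608 ≈ 0.8070

ratio ≈ 0.81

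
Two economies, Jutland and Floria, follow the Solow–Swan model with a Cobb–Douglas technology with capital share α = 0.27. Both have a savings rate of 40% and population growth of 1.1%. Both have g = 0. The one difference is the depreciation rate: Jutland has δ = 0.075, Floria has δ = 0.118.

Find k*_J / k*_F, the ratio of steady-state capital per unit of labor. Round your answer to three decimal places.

k*_J / k*_F ≈ 1.743

Steady-state k* = [s/(n + δ)]^(1/(1−α)), so the ratio is [ (s_J/(n + δ)_J) / (s_F/(n + δ)_F) ]^1.3699.
s_J/(n + δ)_J = 0.40/0.086 = 4.6512; s_F/(n + δ)_F = 0.40/0.129 = 3.1008.
Ratio = (4.6512/3.1008)^1.3699 = 1.5000^1.3699 ≈ 1.7427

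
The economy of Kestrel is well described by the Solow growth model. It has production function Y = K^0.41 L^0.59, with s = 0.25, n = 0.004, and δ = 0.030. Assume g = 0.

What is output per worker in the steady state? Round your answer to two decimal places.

Steady state requires s·f(k) = (n + δ)·k, i.e. s·k^α = (n + δ)·k.
Dividing both sides by k: k^(1−α) = s / (n + δ).
k^0.59 = 0.25 / (0.004 + 0.030) = 0.25 / 0.034 = 7.3529
k* = 7.3529^(1/0.59) ≈ 29.4153
y* = (k*)^α = 29.4153^0.41 ≈ 4.0005

y* = 4.00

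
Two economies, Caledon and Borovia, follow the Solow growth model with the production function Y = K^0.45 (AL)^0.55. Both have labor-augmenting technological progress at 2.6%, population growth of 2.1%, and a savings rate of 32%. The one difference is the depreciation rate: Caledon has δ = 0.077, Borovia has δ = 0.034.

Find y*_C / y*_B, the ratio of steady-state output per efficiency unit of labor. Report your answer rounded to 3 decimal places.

Steady-state y* = [s/(n + g + δ)]^(α/(1−α)), so the ratio is [ (s_C/(n + g + δ)_C) / (s_B/(n + g + δ)_B) ]^0.8182.
s_C/(n + g + δ)_C = 0.32/0.124 = 2.5806; s_B/(n + g + δ)_B = 0.32/0.081 = 3.9506.
Ratio = (2.5806/3.9506)^0.8182 = 0.6532^0.8182 ≈ 0.7058

ratio ≈ 0.706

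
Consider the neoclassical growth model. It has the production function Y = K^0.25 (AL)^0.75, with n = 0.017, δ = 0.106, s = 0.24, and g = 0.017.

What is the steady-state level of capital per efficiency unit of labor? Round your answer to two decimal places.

At the steady state, Δk = 0, so s·k^α = (n + g + δ)·k.
Dividing both sides by k: k^(1−α) = s / (n + g + δ).
k^0.75 = 0.24 / (0.017 + 0.017 + 0.106) = 0.24 / 0.140 = 1.7143
k* = 1.7143^(1/0.75) ≈ 2.0517

k* ≈ 2.05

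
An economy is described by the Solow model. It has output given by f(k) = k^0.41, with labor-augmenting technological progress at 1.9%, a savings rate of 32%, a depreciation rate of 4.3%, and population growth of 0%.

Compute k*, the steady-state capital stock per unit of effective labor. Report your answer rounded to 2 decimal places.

k* ≈ 16.15

At the steady state, Δk = 0, so s·k^α = (n + g + δ)·k.
Rearranging, k^(1−α) = s / (n + g + δ).
k^0.59 = 0.32 / (0.000 + 0.019 + 0.043) = 0.32 / 0.062 = 5.1613
k* = 5.1613^(1/0.59) ≈ 16.1460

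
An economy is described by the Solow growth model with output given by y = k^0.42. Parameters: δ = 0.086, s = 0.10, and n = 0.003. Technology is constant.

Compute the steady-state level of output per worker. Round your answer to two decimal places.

In steady state, investment equals break-even investment: s·k^α = (n + δ)·k.
Dividing both sides by k: k^(1−α) = s / (n + δ).
k^0.58 = 0.10 / (0.003 + 0.086) = 0.10 / 0.089 = 1.1236
k* = 1.1236^(1/0.58) ≈ 1.2225
y* = (k*)^α = 1.2225^0.42 ≈ 1.0880

y* ≈ 1.09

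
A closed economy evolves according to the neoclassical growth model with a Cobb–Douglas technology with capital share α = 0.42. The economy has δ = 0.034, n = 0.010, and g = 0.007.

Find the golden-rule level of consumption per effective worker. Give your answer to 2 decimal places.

c_gold ≈ 2.67

At the golden rule, f'(k) = n + g + δ, so α·k^(α−1) = n + g + δ and k_gold = (α/(n + g + δ))^(1/(1−α)).
k_gold = (0.42/0.051)^(1/0.58) = 8.2353^1.7241 ≈ 37.9073
c_gold = f(k_gold) − (n + g + δ)·k_gold = 4.6032 − 0.051×37.9073 ≈ 2.6699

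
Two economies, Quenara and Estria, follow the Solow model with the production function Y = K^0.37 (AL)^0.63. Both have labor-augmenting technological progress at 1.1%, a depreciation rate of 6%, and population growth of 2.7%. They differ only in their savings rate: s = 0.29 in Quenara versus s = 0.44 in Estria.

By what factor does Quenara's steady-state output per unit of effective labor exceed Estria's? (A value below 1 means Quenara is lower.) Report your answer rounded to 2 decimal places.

Steady-state y* = [s/(n + g + δ)]^(α/(1−α)), so the ratio is [ (s_Q/(n + g + δ)_Q) / (s_E/(n + g + δ)_E) ]^0.5873.
s_Q/(n + g + δ)_Q = 0.29/0.098 = 2.9592; s_E/(n + g + δ)_E = 0.44/0.098 = 4.4898.
Ratio = (2.9592/4.4898)^0.5873 = 0.6591^0.5873 ≈ 0.7828

y*_Q / y*_E ≈ 0.78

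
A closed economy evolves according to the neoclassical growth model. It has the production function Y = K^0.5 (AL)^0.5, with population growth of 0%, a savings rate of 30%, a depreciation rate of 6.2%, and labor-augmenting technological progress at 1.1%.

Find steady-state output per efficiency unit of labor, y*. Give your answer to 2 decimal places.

y* = 4.11

At the steady state, Δk = 0, so s·k^α = (n + g + δ)·k.
Rearranging, k^(1−α) = s / (n + g + δ).
k^0.5 = 0.30 / (0.000 + 0.011 + 0.062) = 0.30 / 0.073 = 4.1096
k* = 4.1096^(1/0.5) ≈ 16.8888
y* = (k*)^α = 16.8888^0.5 ≈ 4.1096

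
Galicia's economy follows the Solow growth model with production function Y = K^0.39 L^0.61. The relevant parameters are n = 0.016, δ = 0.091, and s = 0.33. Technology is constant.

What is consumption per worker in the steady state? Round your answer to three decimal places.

At the steady state, Δk = 0, so s·k^α = (n + δ)·k.
Rearranging, k^(1−α) = s / (n + δ).
k^0.61 = 0.33 / (0.016 + 0.091) = 0.33 / 0.107 = 3.0841
k* = 3.0841^(1/0.61) ≈ 6.3365
y* = (k*)^α = 6.3365^0.39 ≈ 2.0546
c* = (1 − s)·y* = (1 − 0.33) × 2.0546 ≈ 1.3766

c* = 1.377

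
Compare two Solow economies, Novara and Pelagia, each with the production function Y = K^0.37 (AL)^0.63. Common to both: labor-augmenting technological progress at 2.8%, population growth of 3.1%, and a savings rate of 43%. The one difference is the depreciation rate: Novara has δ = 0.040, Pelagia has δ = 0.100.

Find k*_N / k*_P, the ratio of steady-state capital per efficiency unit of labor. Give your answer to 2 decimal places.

k*_N / k*_P ≈ 2.12

Steady-state k* = [s/(n + g + δ)]^(1/(1−α)), so the ratio is [ (s_N/(n + g + δ)_N) / (s_P/(n + g + δ)_P) ]^1.5873.
s_N/(n + g + δ)_N = 0.43/0.099 = 4.3434; s_P/(n + g + δ)_P = 0.43/0.159 = 2.7044.
Ratio = (4.3434/2.7044)^1.5873 = 1.6060^1.5873 ≈ 2.1212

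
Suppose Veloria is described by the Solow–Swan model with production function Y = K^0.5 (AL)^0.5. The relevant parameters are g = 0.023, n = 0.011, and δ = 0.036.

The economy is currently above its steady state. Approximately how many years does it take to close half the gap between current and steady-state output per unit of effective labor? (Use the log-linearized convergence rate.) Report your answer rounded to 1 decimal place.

t_½ ≈ 19.8 years

Near the steady state the convergence rate is λ = (1 − α)(n + g + δ).
λ = (1 − 0.5) × 0.070 = 0.5 × 0.070 = 0.0350
Half-life = ln 2 / λ = 0.6931 / 0.0350 ≈ 19.80 years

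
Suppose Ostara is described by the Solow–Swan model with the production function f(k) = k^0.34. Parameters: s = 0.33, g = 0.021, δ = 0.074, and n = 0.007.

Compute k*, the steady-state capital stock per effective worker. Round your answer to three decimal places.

k* ≈ 5.924

In steady state, investment equals break-even investment: s·k^α = (n + g + δ)·k.
Rearranging, k^(1−α) = s / (n + g + δ).
k^0.66 = 0.33 / (0.007 + 0.021 + 0.074) = 0.33 / 0.102 = 3.2353
k* = 3.2353^(1/0.66) ≈ 5.9238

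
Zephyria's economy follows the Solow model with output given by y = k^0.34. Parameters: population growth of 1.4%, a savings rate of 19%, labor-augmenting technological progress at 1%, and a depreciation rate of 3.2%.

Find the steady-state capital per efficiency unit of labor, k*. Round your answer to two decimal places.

In steady state, investment equals break-even investment: s·k^α = (n + g + δ)·k.
Rearranging, k^(1−α) = s / (n + g + δ).
k^0.66 = 0.19 / (0.014 + 0.010 + 0.032) = 0.19 / 0.056 = 3.3929
k* = 3.3929^(1/0.66) ≈ 6.3664

k* ≈ 6.37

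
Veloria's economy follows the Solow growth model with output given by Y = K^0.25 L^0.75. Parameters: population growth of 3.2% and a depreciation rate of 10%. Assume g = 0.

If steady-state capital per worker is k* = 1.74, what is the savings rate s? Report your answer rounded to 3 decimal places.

Steady state requires s·f(k) = (n + δ)·k, i.e. s·k^α = (n + δ)·k.
So s / (n + δ) = (k*)^(1−α) = 1.74^0.75 = 1.5150.
Therefore s = 1.5150 × (n + δ) = 1.5150 × 0.132 = 0.2000.

s ≈ 0.200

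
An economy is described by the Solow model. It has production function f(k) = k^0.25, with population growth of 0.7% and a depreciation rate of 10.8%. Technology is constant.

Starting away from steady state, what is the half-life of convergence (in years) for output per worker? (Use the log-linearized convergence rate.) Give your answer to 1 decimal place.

Near the steady state the convergence rate is λ = (1 − α)(n + δ).
λ = (1 − 0.25) × 0.115 = 0.75 × 0.115 = 0.08625
Half-life = ln 2 / λ = 0.6931 / 0.08625 ≈ 8.04 years

about 8.0 years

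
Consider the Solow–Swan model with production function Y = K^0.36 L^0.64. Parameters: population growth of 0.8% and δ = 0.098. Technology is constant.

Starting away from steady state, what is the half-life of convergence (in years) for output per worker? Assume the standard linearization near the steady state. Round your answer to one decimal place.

Near the steady state the convergence rate is λ = (1 − α)(n + δ).
λ = (1 − 0.36) × 0.106 = 0.64 × 0.106 = 0.06784
Half-life = ln 2 / λ = 0.6931 / 0.06784 ≈ 10.22 years

about 10.2 years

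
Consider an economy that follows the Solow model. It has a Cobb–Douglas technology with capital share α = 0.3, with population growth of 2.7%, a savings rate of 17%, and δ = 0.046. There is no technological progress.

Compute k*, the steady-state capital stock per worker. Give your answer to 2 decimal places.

k* = 3.35

In steady state, investment equals break-even investment: s·k^α = (n + δ)·k.
Dividing both sides by k: k^(1−α) = s / (n + δ).
k^0.7 = 0.17 / (0.027 + 0.046) = 0.17 / 0.073 = 2.3288
k* = 2.3288^(1/0.7) ≈ 3.3456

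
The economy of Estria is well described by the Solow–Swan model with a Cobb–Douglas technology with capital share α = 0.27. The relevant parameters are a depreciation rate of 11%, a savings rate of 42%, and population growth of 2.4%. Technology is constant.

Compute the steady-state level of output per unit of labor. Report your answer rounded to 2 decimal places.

Steady state requires s·f(k) = (n + δ)·k, i.e. s·k^α = (n + δ)·k.
Rearranging, k^(1−α) = s / (n + δ).
k^0.73 = 0.42 / (0.024 + 0.110) = 0.42 / 0.134 = 3.1343
k* = 3.1343^(1/0.73) ≈ 4.7824
y* = (k*)^α = 4.7824^0.27 ≈ 1.5258

y* = 1.53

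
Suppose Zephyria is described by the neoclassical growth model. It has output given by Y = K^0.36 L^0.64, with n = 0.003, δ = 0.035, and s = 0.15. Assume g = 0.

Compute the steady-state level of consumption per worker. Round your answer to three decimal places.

At the steady state, Δk = 0, so s·k^α = (n + δ)·k.
Rearranging, k^(1−α) = s / (n + δ).
k^0.64 = 0.15 / (0.003 + 0.035) = 0.15 / 0.038 = 3.9474
k* = 3.9474^(1/0.64) ≈ 8.5455
y* = (k*)^α = 8.5455^0.36 ≈ 2.1648
c* = (1 − s)·y* = (1 − 0.15) × 2.1648 ≈ 1.8401

c* = 1.840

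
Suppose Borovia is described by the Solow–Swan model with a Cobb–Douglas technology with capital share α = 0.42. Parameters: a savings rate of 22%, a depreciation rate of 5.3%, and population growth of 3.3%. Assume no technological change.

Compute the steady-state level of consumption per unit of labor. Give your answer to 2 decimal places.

c* ≈ 1.54

In steady state, investment equals break-even investment: s·k^α = (n + δ)·k.
Dividing both sides by k: k^(1−α) = s / (n + δ).
k^0.58 = 0.22 / (0.033 + 0.053) = 0.22 / 0.086 = 2.5581
k* = 2.5581^(1/0.58) ≈ 5.0502
y* = (k*)^α = 5.0502^0.42 ≈ 1.9742
c* = (1 − s)·y* = (1 − 0.22) × 1.9742 ≈ 1.5399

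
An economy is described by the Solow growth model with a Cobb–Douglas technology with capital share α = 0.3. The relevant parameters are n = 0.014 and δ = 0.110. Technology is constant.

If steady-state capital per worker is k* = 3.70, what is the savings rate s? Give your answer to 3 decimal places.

s ≈ 0.310

In steady state, investment equals break-even investment: s·k^α = (n + δ)·k.
So s / (n + δ) = (k*)^(1−α) = 3.70^0.7 = 2.4989.
Therefore s = 2.4989 × (n + δ) = 2.4989 × 0.124 = 0.3099.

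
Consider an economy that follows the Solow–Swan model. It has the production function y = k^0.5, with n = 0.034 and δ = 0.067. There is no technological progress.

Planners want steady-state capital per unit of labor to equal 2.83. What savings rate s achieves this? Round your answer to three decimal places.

s ≈ 0.170

In steady state, investment equals break-even investment: s·k^α = (n + δ)·k.
So s / (n + δ) = (k*)^(1−α) = 2.83^0.5 = 1.6823.
Therefore s = 1.6823 × (n + δ) = 1.6823 × 0.101 = 0.1699.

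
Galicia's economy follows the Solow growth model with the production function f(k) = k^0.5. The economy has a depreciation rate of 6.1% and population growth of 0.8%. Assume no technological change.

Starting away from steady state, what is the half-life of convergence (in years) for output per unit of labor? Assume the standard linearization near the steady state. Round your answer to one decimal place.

Near the steady state the convergence rate is λ = (1 − α)(n + δ).
λ = (1 − 0.5) × 0.069 = 0.5 × 0.069 = 0.0345
Half-life = ln 2 / λ = 0.6931 / 0.0345 ≈ 20.09 years

t_½ ≈ 20.1 years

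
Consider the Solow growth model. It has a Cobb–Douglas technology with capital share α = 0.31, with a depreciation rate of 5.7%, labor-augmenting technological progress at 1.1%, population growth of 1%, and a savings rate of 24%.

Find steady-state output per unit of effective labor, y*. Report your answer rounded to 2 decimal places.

y* = 1.66

Steady state requires s·f(k) = (n + g + δ)·k, i.e. s·k^α = (n + g + δ)·k.
Dividing both sides by k: k^(1−α) = s / (n + g + δ).
k^0.69 = 0.24 / (0.010 + 0.011 + 0.057) = 0.24 / 0.078 = 3.0769
k* = 3.0769^(1/0.69) ≈ 5.0981
y* = (k*)^α = 5.0981^0.31 ≈ 1.6569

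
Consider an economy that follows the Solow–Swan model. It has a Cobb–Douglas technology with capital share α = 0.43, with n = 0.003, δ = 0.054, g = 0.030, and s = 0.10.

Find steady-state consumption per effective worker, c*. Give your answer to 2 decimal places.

c* = 1.00

Steady state requires s·f(k) = (n + g + δ)·k, i.e. s·k^α = (n + g + δ)·k.
Dividing both sides by k: k^(1−α) = s / (n + g + δ).
k^0.57 = 0.10 / (0.003 + 0.030 + 0.054) = 0.10 / 0.087 = 1.1494
k* = 1.1494^(1/0.57) ≈ 1.2767
y* = (k*)^α = 1.2767^0.43 ≈ 1.1108
c* = (1 − s)·y* = (1 − 0.10) × 1.1108 ≈ 0.9997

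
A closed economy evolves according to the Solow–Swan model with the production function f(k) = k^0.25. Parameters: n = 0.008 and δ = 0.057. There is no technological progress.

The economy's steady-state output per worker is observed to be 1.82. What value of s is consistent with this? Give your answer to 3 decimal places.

Steady state requires s·f(k) = (n + δ)·k, i.e. s·k^α = (n + δ)·k.
Since y* = [s/(n + δ)]^(α/(1−α)), we have s/(n + δ) = (y*)^((1−α)/α) = 1.82^3 = 6.0286.
Therefore s = 6.0286 × (n + δ) = 6.0286 × 0.065 = 0.3919.

s ≈ 0.392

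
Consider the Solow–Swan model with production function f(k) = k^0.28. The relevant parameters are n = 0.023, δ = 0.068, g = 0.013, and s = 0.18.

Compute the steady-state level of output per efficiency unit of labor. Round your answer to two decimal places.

y* ≈ 1.24

In steady state, investment equals break-even investment: s·k^α = (n + g + δ)·k.
Rearranging, k^(1−α) = s / (n + g + δ).
k^0.72 = 0.18 / (0.023 + 0.013 + 0.068) = 0.18 / 0.104 = 1.7308
k* = 1.7308^(1/0.72) ≈ 2.1424
y* = (k*)^α = 2.1424^0.28 ≈ 1.2378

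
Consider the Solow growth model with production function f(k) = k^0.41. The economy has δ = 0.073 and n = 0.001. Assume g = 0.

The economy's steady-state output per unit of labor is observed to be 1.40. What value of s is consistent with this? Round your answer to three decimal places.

In steady state, investment equals break-even investment: s·k^α = (n + δ)·k.
Since y* = [s/(n + δ)]^(α/(1−α)), we have s/(n + δ) = (y*)^((1−α)/α) = 1.40^1.439 = 1.6228.
Therefore s = 1.6228 × (n + δ) = 1.6228 × 0.074 = 0.1201.

s ≈ 0.120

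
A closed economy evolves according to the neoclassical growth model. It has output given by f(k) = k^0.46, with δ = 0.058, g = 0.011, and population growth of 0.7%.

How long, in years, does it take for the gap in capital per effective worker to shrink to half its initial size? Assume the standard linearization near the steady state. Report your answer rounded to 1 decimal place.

Near the steady state the convergence rate is λ = (1 − α)(n + g + δ).
λ = (1 − 0.46) × 0.076 = 0.54 × 0.076 = 0.04104
Half-life = ln 2 / λ = 0.6931 / 0.04104 ≈ 16.89 years

half-life ≈ 16.9 years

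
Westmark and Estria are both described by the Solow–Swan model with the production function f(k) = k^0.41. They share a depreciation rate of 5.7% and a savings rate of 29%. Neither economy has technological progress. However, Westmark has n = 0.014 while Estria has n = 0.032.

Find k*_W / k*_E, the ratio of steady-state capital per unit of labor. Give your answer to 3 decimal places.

Steady-state k* = [s/(n + δ)]^(1/(1−α)), so the ratio is [ (s_W/(n + δ)_W) / (s_E/(n + δ)_E) ]^1.6949.
s_W/(n + δ)_W = 0.29/0.071 = 4.0845; s_E/(n + δ)_E = 0.29/0.089 = 3.2584.
Ratio = (4.0845/3.2584)^1.6949 = 1.2535^1.6949 ≈ 1.4666

k*_W / k*_E ≈ 1.467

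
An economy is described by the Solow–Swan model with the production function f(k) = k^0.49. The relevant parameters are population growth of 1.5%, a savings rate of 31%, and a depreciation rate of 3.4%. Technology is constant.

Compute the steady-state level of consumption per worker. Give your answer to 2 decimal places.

At the steady state, Δk = 0, so s·k^α = (n + δ)·k.
Dividing both sides by k: k^(1−α) = s / (n + δ).
k^0.51 = 0.31 / (0.015 + 0.034) = 0.31 / 0.049 = 6.3265
k* = 6.3265^(1/0.51) ≈ 37.2314
y* = (k*)^α = 37.2314^0.49 ≈ 5.8850
c* = (1 − s)·y* = (1 − 0.31) × 5.8850 ≈ 4.0607

c* = 4.06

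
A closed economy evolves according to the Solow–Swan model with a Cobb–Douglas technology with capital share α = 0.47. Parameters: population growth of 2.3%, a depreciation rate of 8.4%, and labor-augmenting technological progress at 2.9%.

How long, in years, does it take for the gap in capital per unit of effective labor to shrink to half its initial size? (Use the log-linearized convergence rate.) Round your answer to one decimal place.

half-life ≈ 9.6 years

Near the steady state the convergence rate is λ = (1 − α)(n + g + δ).
λ = (1 − 0.47) × 0.136 = 0.53 × 0.136 = 0.07208
Half-life = ln 2 / λ = 0.6931 / 0.07208 ≈ 9.62 years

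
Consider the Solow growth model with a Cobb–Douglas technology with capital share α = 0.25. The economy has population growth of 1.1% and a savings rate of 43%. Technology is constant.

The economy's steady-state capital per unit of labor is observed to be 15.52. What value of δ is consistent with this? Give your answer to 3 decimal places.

δ ≈ 0.044

Steady state requires s·f(k) = (n + δ)·k, i.e. s·k^α = (n + δ)·k.
So s / (n + δ) = (k*)^(1−α) = 15.52^0.75 = 7.8193.
Therefore n + δ = s / 7.8193 = 0.43 / 7.8193 = 0.0550, so δ = 0.0550 − 0.011 = 0.0440.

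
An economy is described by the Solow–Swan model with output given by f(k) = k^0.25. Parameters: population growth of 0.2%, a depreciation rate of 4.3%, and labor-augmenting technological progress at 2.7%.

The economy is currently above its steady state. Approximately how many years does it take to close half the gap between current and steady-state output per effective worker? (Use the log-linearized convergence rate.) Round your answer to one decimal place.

Near the steady state the convergence rate is λ = (1 − α)(n + g + δ).
λ = (1 − 0.25) × 0.072 = 0.75 × 0.072 = 0.0540
Half-life = ln 2 / λ = 0.6931 / 0.0540 ≈ 12.84 years

t_½ ≈ 12.8 years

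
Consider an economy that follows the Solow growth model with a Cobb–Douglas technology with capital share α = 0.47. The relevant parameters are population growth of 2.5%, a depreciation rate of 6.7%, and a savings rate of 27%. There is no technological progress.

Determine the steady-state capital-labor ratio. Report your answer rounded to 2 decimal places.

k* = 7.62

In steady state, investment equals break-even investment: s·k^α = (n + δ)·k.
Rearranging, k^(1−α) = s / (n + δ).
k^0.53 = 0.27 / (0.025 + 0.067) = 0.27 / 0.092 = 2.9348
k* = 2.9348^(1/0.53) ≈ 7.6247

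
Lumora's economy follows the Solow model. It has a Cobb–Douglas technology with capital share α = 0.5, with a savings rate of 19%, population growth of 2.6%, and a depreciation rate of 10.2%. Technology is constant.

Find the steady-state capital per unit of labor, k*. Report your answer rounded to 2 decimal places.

k* = 2.20

At the steady state, Δk = 0, so s·k^α = (n + δ)·k.
Dividing both sides by k: k^(1−α) = s / (n + δ).
k^0.5 = 0.19 / (0.026 + 0.102) = 0.19 / 0.128 = 1.4844
k* = 1.4844^(1/0.5) ≈ 2.2034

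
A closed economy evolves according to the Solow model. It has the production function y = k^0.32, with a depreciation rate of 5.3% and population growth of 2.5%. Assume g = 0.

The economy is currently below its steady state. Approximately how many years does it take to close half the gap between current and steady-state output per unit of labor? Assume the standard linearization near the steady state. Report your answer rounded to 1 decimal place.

Near the steady state the convergence rate is λ = (1 − α)(n + δ).
λ = (1 − 0.32) × 0.078 = 0.68 × 0.078 = 0.05304
Half-life = ln 2 / λ = 0.6931 / 0.05304 ≈ 13.07 years

half-life ≈ 13.1 years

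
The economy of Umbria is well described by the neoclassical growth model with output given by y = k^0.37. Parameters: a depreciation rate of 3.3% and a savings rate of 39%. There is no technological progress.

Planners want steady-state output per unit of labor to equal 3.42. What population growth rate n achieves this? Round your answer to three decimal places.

Steady state requires s·f(k) = (n + δ)·k, i.e. s·k^α = (n + δ)·k.
Since y* = [s/(n + δ)]^(α/(1−α)), we have s/(n + δ) = (y*)^((1−α)/α) = 3.42^1.7027 = 8.1150.
Therefore n + δ = s / 8.1150 = 0.39 / 8.1150 = 0.0481, so n = 0.0481 − 0.033 = 0.0151.

n ≈ 0.015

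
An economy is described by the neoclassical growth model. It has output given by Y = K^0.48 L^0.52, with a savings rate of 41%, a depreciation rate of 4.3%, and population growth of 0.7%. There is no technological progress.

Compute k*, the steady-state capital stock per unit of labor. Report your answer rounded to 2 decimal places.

In steady state, investment equals break-even investment: s·k^α = (n + δ)·k.
Dividing both sides by k: k^(1−α) = s / (n + δ).
k^0.52 = 0.41 / (0.007 + 0.043) = 0.41 / 0.050 = 8.2000
k* = 8.2000^(1/0.52) ≈ 57.1919

k* ≈ 57.19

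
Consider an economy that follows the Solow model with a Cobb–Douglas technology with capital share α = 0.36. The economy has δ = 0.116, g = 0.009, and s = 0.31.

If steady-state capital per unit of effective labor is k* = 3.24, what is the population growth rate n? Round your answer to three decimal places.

Steady state requires s·f(k) = (n + g + δ)·k, i.e. s·k^α = (n + g + δ)·k.
So s / (n + g + δ) = (k*)^(1−α) = 3.24^0.64 = 2.1220.
Therefore n + g + δ = s / 2.1220 = 0.31 / 2.1220 = 0.1461, so n = 0.1461 − 0.125 = 0.0211.

n ≈ 0.021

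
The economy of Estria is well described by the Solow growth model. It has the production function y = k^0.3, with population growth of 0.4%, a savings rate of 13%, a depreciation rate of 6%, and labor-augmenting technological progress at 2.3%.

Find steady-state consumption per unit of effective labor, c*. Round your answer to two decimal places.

c* = 1.03

Steady state requires s·f(k) = (n + g + δ)·k, i.e. s·k^α = (n + g + δ)·k.
Dividing both sides by k: k^(1−α) = s / (n + g + δ).
k^0.7 = 0.13 / (0.004 + 0.023 + 0.060) = 0.13 / 0.087 = 1.4943
k* = 1.4943^(1/0.7) ≈ 1.7750
y* = (k*)^α = 1.7750^0.3 ≈ 1.1878
c* = (1 − s)·y* = (1 − 0.13) × 1.1878 ≈ 1.0334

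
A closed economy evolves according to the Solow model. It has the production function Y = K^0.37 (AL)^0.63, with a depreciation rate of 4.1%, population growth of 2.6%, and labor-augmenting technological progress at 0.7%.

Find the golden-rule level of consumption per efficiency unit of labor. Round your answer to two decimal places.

At the golden rule, f'(k) = n + g + δ, so α·k^(α−1) = n + g + δ and k_gold = (α/(n + g + δ))^(1/(1−α)).
k_gold = (0.37/0.074)^(1/0.63) = 5.0000^1.5873 ≈ 12.8669
c_gold = f(k_gold) − (n + g + δ)·k_gold = 2.5734 − 0.074×12.8669 ≈ 1.6212

c_gold ≈ 1.62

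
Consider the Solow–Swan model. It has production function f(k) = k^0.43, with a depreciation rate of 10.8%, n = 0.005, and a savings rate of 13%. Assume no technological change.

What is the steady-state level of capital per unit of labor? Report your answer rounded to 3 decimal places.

k* ≈ 1.279

At the steady state, Δk = 0, so s·k^α = (n + δ)·k.
Rearranging, k^(1−α) = s / (n + δ).
k^0.57 = 0.13 / (0.005 + 0.108) = 0.13 / 0.113 = 1.1504
k* = 1.1504^(1/0.57) ≈ 1.2787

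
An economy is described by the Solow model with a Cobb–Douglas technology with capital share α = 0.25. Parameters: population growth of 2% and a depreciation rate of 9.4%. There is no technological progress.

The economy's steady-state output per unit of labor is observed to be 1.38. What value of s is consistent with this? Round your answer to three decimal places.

Steady state requires s·f(k) = (n + δ)·k, i.e. s·k^α = (n + δ)·k.
Since y* = [s/(n + δ)]^(α/(1−α)), we have s/(n + δ) = (y*)^((1−α)/α) = 1.38^3 = 2.6281.
Therefore s = 2.6281 × (n + δ) = 2.6281 × 0.114 = 0.2996.

s ≈ 0.300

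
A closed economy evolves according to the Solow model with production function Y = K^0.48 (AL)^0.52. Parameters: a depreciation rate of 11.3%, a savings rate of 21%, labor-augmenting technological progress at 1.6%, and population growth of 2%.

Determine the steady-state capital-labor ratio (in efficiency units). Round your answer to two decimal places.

k* ≈ 1.93

At the steady state, Δk = 0, so s·k^α = (n + g + δ)·k.
Dividing both sides by k: k^(1−α) = s / (n + g + δ).
k^0.52 = 0.21 / (0.020 + 0.016 + 0.113) = 0.21 / 0.149 = 1.4094
k* = 1.4094^(1/0.52) ≈ 1.9347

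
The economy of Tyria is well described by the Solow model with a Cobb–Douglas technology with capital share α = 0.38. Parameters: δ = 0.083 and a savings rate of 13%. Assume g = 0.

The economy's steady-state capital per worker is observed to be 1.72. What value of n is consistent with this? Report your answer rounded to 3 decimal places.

n ≈ 0.010

In steady state, investment equals break-even investment: s·k^α = (n + δ)·k.
So s / (n + δ) = (k*)^(1−α) = 1.72^0.62 = 1.3997.
Therefore n + δ = s / 1.3997 = 0.13 / 1.3997 = 0.0929, so n = 0.0929 − 0.083 = 0.0099.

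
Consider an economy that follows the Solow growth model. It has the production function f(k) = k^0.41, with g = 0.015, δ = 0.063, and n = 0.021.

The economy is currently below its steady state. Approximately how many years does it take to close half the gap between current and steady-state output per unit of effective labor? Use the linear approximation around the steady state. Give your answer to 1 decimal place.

Near the steady state the convergence rate is λ = (1 − α)(n + g + δ).
λ = (1 − 0.41) × 0.099 = 0.59 × 0.099 = 0.05841
Half-life = ln 2 / λ = 0.6931 / 0.05841 ≈ 11.87 years

about 11.9 years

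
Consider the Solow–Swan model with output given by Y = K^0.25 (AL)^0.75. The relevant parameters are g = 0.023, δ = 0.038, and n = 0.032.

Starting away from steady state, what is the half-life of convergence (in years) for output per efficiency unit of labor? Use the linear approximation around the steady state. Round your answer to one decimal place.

Near the steady state the convergence rate is λ = (1 − α)(n + g + δ).
λ = (1 − 0.25) × 0.093 = 0.75 × 0.093 = 0.06975
Half-life = ln 2 / λ = 0.6931 / 0.06975 ≈ 9.94 years

half-life ≈ 9.9 years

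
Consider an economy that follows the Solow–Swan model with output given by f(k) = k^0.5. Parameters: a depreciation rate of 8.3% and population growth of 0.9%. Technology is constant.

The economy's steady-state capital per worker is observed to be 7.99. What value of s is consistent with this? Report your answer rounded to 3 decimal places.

Steady state requires s·f(k) = (n + δ)·k, i.e. s·k^α = (n + δ)·k.
So s / (n + δ) = (k*)^(1−α) = 7.99^0.5 = 2.8267.
Therefore s = 2.8267 × (n + δ) = 2.8267 × 0.092 = 0.2601.

s ≈ 0.260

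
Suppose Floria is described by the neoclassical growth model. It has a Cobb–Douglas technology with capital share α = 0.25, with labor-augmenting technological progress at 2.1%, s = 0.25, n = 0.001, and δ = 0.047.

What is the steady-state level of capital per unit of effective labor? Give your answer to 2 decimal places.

k* = 5.56

At the steady state, Δk = 0, so s·k^α = (n + g + δ)·k.
Dividing both sides by k: k^(1−α) = s / (n + g + δ).
k^0.75 = 0.25 / (0.001 + 0.021 + 0.047) = 0.25 / 0.069 = 3.6232
k* = 3.6232^(1/0.75) ≈ 5.5649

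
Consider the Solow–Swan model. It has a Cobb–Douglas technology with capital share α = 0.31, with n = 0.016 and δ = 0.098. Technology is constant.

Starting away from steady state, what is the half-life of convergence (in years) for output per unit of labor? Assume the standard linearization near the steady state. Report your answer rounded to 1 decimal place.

about 8.8 years

Near the steady state the convergence rate is λ = (1 − α)(n + δ).
λ = (1 − 0.31) × 0.114 = 0.69 × 0.114 = 0.07866
Half-life = ln 2 / λ = 0.6931 / 0.07866 ≈ 8.81 years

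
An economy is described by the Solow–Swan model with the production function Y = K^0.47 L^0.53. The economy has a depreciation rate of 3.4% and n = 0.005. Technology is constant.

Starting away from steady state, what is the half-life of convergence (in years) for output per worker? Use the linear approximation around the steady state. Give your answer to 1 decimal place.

Near the steady state the convergence rate is λ = (1 − α)(n + δ).
λ = (1 − 0.47) × 0.039 = 0.53 × 0.039 = 0.02067
Half-life = ln 2 / λ = 0.6931 / 0.02067 ≈ 33.53 years

t_½ ≈ 33.5 years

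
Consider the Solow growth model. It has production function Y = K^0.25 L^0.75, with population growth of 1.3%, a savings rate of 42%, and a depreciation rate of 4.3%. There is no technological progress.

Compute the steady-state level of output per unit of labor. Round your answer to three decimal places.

In steady state, investment equals break-even investment: s·k^α = (n + δ)·k.
Dividing both sides by k: k^(1−α) = s / (n + δ).
k^0.75 = 0.42 / (0.013 + 0.043) = 0.42 / 0.056 = 7.5000
k* = 7.5000^(1/0.75) ≈ 14.6808
y* = (k*)^α = 14.6808^0.25 ≈ 1.9574

y* = 1.957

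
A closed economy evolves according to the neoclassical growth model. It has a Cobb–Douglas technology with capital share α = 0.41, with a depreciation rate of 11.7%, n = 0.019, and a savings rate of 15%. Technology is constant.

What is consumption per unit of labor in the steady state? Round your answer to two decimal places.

At the steady state, Δk = 0, so s·k^α = (n + δ)·k.
Rearranging, k^(1−α) = s / (n + δ).
k^0.59 = 0.15 / (0.019 + 0.117) = 0.15 / 0.136 = 1.1029
k* = 1.1029^(1/0.59) ≈ 1.1806
y* = (k*)^α = 1.1806^0.41 ≈ 1.0704
c* = (1 − s)·y* = (1 − 0.15) × 1.0704 ≈ 0.9098

c* = 0.91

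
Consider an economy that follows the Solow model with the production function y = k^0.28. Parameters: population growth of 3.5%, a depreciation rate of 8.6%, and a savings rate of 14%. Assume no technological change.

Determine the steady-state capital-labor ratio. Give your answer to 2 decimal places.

In steady state, investment equals break-even investment: s·k^α = (n + δ)·k.
Rearranging, k^(1−α) = s / (n + δ).
k^0.72 = 0.14 / (0.035 + 0.086) = 0.14 / 0.121 = 1.1570
k* = 1.1570^(1/0.72) ≈ 1.2245

k* = 1.22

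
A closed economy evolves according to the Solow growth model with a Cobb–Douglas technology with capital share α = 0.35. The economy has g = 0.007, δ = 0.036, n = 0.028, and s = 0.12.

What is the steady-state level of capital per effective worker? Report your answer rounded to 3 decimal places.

At the steady state, Δk = 0, so s·k^α = (n + g + δ)·k.
Dividing both sides by k: k^(1−α) = s / (n + g + δ).
k^0.65 = 0.12 / (0.028 + 0.007 + 0.036) = 0.12 / 0.071 = 1.6901
k* = 1.6901^(1/0.65) ≈ 2.2420

k* = 2.242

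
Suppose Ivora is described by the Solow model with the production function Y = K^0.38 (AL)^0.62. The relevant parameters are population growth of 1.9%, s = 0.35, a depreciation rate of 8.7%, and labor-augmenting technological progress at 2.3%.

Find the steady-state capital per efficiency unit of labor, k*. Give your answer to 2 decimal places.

Steady state requires s·f(k) = (n + g + δ)·k, i.e. s·k^α = (n + g + δ)·k.
Dividing both sides by k: k^(1−α) = s / (n + g + δ).
k^0.62 = 0.35 / (0.019 + 0.023 + 0.087) = 0.35 / 0.129 = 2.7132
k* = 2.7132^(1/0.62) ≈ 5.0022

k* = 5.00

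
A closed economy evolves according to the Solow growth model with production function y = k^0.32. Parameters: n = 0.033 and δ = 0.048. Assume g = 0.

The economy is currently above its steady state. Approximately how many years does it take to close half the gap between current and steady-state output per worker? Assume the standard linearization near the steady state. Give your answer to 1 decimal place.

Near the steady state the convergence rate is λ = (1 − α)(n + δ).
λ = (1 − 0.32) × 0.081 = 0.68 × 0.081 = 0.05508
Half-life = ln 2 / λ = 0.6931 / 0.05508 ≈ 12.58 years

t_½ ≈ 12.6 years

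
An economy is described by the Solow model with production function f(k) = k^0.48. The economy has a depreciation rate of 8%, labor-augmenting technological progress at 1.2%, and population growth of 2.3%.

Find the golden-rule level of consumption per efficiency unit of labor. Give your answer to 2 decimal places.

At the golden rule, f'(k) = n + g + δ, so α·k^(α−1) = n + g + δ and k_gold = (α/(n + g + δ))^(1/(1−α)).
k_gold = (0.48/0.115)^(1/0.52) = 4.1739^1.9231 ≈ 15.6086
c_gold = f(k_gold) − (n + g + δ)·k_gold = 3.7395 − 0.115×15.6086 ≈ 1.9445

c_gold ≈ 1.94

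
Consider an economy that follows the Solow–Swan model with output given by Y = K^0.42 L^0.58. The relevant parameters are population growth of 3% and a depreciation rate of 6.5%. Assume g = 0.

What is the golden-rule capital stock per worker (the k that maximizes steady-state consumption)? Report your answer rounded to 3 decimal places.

k_gold ≈ 12.971

The golden rule sets f'(k) = n + δ, i.e. α·k^(α−1) = n + δ.
So k^(1−α) = α / (n + δ) = 0.42 / 0.095 = 4.4211.
k_gold = 4.4211^(1/0.58) ≈ 12.9713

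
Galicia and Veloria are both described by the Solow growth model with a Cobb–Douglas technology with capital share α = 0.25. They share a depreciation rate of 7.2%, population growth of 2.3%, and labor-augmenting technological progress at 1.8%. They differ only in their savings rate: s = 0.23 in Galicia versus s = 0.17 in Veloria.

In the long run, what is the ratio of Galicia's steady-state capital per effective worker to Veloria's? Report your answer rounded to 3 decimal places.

k*_G / k*_V ≈ 1.496

Steady-state k* = [s/(n + g + δ)]^(1/(1−α)), so the ratio is [ (s_G/(n + g + δ)_G) / (s_V/(n + g + δ)_V) ]^1.3333.
s_G/(n + g + δ)_G = 0.23/0.113 = 2.0354; s_V/(n + g + δ)_V = 0.17/0.113 = 1.5044.
Ratio = (2.0354/1.5044)^1.3333 = 1.3530^1.3333 ≈ 1.4964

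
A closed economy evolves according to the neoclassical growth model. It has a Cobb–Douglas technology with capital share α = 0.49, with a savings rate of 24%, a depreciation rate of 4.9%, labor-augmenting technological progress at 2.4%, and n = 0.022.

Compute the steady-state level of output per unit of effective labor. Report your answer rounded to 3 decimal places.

In steady state, investment equals break-even investment: s·k^α = (n + g + δ)·k.
Rearranging, k^(1−α) = s / (n + g + δ).
k^0.51 = 0.24 / (0.022 + 0.024 + 0.049) = 0.24 / 0.095 = 2.5263
k* = 2.5263^(1/0.51) ≈ 6.1544
y* = (k*)^α = 6.1544^0.49 ≈ 2.4361

y* ≈ 2.436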